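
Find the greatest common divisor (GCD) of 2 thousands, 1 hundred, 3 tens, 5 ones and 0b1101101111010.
Convert 2 thousands, 1 hundred, 3 tens, 5 ones (place-value notation) → 2×1000 + 1×100 + 3×10 + 5 = 2135 (decimal)
Convert 0b1101101111010 (binary) → 4096 + 2048 + 512 + 256 + 64 + 32 + 16 + 8 + 2 = 7034 (decimal)
Compute gcd(2135, 7034) = 1
1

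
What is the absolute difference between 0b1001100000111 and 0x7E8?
Convert 0b1001100000111 (binary) → 4096 + 512 + 256 + 4 + 2 + 1 = 4871 (decimal)
Convert 0x7E8 (hexadecimal) → 7×256 + 14×16 + 8 = 2024 (decimal)
Compute |4871 - 2024| = 2847
2847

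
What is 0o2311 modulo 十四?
Convert 0o2311 (octal) → 2×512 + 3×64 + 1×8 + 1 = 1225 (decimal)
Convert 十四 (Chinese numeral) → 1×10 + 4 = 14 (decimal)
Compute 1225 mod 14 = 7
7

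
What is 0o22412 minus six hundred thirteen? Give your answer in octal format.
Convert 0o22412 (octal) → 2×4096 + 2×512 + 4×64 + 1×8 + 2 = 9482 (decimal)
Convert six hundred thirteen (English words) → 6×100 + 13 = 613 (decimal)
Compute 9482 - 613 = 8869
Convert 8869 (decimal) → 8869 = 2×4096 + 1×512 + 2×64 + 4×8 + 5 → 0o21245 (octal)
0o21245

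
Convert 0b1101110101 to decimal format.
Convert 0b1101110101 (binary) → 512 + 256 + 64 + 32 + 16 + 4 + 1 = 885 (decimal)
885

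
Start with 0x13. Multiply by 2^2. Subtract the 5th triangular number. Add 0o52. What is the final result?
Convert 0x13 (hexadecimal) → 1×16 + 3 = 19 (decimal)
Start: 19
Convert 2^2 (power) → 4 (decimal)
19 × 4 = 76
Convert the 5th triangular number (triangular index) → 5×6/2 = 15 (decimal)
76 - 15 = 61
Convert 0o52 (octal) → 5×8 + 2 = 42 (decimal)
61 + 42 = 103
103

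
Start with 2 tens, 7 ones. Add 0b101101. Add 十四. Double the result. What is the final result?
Convert 2 tens, 7 ones (place-value notation) → 2×10 + 7 = 27 (decimal)
Start: 27
Convert 0b101101 (binary) → 32 + 8 + 4 + 1 = 45 (decimal)
27 + 45 = 72
Convert 十四 (Chinese numeral) → 1×10 + 4 = 14 (decimal)
72 + 14 = 86
86 × 2 = 172
172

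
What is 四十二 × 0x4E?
Convert 四十二 (Chinese numeral) → 4×10 + 2 = 42 (decimal)
Convert 0x4E (hexadecimal) → 4×16 + 14 = 78 (decimal)
Compute 42 × 78 = 3276
3276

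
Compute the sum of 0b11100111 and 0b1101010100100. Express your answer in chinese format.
Convert 0b11100111 (binary) → 128 + 64 + 32 + 4 + 2 + 1 = 231 (decimal)
Convert 0b1101010100100 (binary) → 4096 + 2048 + 512 + 128 + 32 + 4 = 6820 (decimal)
Compute 231 + 6820 = 7051
Convert 7051 (decimal) → 7051 = 7×1000 + 5×10 + 1 → 七千零五十一 (Chinese numeral)
七千零五十一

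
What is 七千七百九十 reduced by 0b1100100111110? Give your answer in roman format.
Convert 七千七百九十 (Chinese numeral) → 7×1000 + 7×100 + 9×10 = 7790 (decimal)
Convert 0b1100100111110 (binary) → 4096 + 2048 + 256 + 32 + 16 + 8 + 4 + 2 = 6462 (decimal)
Compute 7790 - 6462 = 1328
Convert 1328 (decimal) → 1328 = 1000 + 100 + 100 + 100 + 10 + 10 + 5 + 1 + 1 + 1 → MCCCXXVIII (Roman numeral)
MCCCXXVIII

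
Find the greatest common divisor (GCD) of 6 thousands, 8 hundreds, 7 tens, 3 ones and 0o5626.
Convert 6 thousands, 8 hundreds, 7 tens, 3 ones (place-value notation) → 6×1000 + 8×100 + 7×10 + 3 = 6873 (decimal)
Convert 0o5626 (octal) → 5×512 + 6×64 + 2×8 + 6 = 2966 (decimal)
Compute gcd(6873, 2966) = 1
1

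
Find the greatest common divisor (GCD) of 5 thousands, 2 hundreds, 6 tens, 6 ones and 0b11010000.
Convert 5 thousands, 2 hundreds, 6 tens, 6 ones (place-value notation) → 5×1000 + 2×100 + 6×10 + 6 = 5266 (decimal)
Convert 0b11010000 (binary) → 128 + 64 + 16 = 208 (decimal)
Compute gcd(5266, 208) = 2
2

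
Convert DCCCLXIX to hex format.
Convert DCCCLXIX (Roman numeral) → 500 + 100 + 100 + 100 + 50 + 10 + 9 = 869 (decimal)
Convert 869 (decimal) → 869 = 3×256 + 6×16 + 5 → 0x365 (hexadecimal)
0x365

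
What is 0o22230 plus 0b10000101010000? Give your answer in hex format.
Convert 0o22230 (octal) → 2×4096 + 2×512 + 2×64 + 3×8 = 9368 (decimal)
Convert 0b10000101010000 (binary) → 8192 + 256 + 64 + 16 = 8528 (decimal)
Compute 9368 + 8528 = 17896
Convert 17896 (decimal) → 17896 = 4×4096 + 5×256 + 14×16 + 8 → 0x45E8 (hexadecimal)
0x45E8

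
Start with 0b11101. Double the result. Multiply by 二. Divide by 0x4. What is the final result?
Convert 0b11101 (binary) → 16 + 8 + 4 + 1 = 29 (decimal)
Start: 29
29 × 2 = 58
Convert 二 (Chinese numeral) → 2 (decimal)
58 × 2 = 116
Convert 0x4 (hexadecimal) → 4 (decimal)
116 ÷ 4 = 29
29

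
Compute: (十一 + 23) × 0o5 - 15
Convert 十一 (Chinese numeral) → 1×10 + 1 = 11 (decimal)
Convert 0o5 (octal) → 5 (decimal)
Expression in decimal: (11 + 23) × 5 - 15
Parentheses first: 11 + 23 = 34
Multiply: 34 × 5 = 170
Subtract: 170 - 15 = 155
155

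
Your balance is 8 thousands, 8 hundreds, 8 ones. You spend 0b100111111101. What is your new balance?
Convert 8 thousands, 8 hundreds, 8 ones (place-value notation) → 8×1000 + 8×100 + 8 = 8808 (decimal)
Convert 0b100111111101 (binary) → 2048 + 256 + 128 + 64 + 32 + 16 + 8 + 4 + 1 = 2557 (decimal)
Compute 8808 - 2557 = 6251
6251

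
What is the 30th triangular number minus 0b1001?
The 30th triangular number = 30×31/2 = 465
Convert 0b1001 (binary) → 8 + 1 = 9 (decimal)
Compute 465 - 9 = 456
456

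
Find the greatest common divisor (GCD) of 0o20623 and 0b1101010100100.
Convert 0o20623 (octal) → 2×4096 + 6×64 + 2×8 + 3 = 8595 (decimal)
Convert 0b1101010100100 (binary) → 4096 + 2048 + 512 + 128 + 32 + 4 = 6820 (decimal)
Compute gcd(8595, 6820) = 5
5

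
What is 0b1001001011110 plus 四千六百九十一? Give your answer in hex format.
Convert 0b1001001011110 (binary) → 4096 + 512 + 64 + 16 + 8 + 4 + 2 = 4702 (decimal)
Convert 四千六百九十一 (Chinese numeral) → 4×1000 + 6×100 + 9×10 + 1 = 4691 (decimal)
Compute 4702 + 4691 = 9393
Convert 9393 (decimal) → 9393 = 2×4096 + 4×256 + 11×16 + 1 → 0x24B1 (hexadecimal)
0x24B1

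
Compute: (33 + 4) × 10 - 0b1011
Convert 0b1011 (binary) → 8 + 2 + 1 = 11 (decimal)
Expression in decimal: (33 + 4) × 10 - 11
Parentheses first: 33 + 4 = 37
Multiply: 37 × 10 = 370
Subtract: 370 - 11 = 359
359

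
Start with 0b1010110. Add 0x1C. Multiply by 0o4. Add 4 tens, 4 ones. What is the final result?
Convert 0b1010110 (binary) → 64 + 16 + 4 + 2 = 86 (decimal)
Start: 86
Convert 0x1C (hexadecimal) → 1×16 + 12 = 28 (decimal)
86 + 28 = 114
Convert 0o4 (octal) → 4 (decimal)
114 × 4 = 456
Convert 4 tens, 4 ones (place-value notation) → 4×10 + 4 = 44 (decimal)
456 + 44 = 500
500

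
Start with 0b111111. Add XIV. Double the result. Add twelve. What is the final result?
Convert 0b111111 (binary) → 32 + 16 + 8 + 4 + 2 + 1 = 63 (decimal)
Start: 63
Convert XIV (Roman numeral) → 10 + 4 = 14 (decimal)
63 + 14 = 77
77 × 2 = 154
Convert twelve (English words) → 12 (decimal)
154 + 12 = 166
166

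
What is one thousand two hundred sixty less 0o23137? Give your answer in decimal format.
Convert one thousand two hundred sixty (English words) → 1×1000 + 2×100 + 60 = 1260 (decimal)
Convert 0o23137 (octal) → 2×4096 + 3×512 + 1×64 + 3×8 + 7 = 9823 (decimal)
Compute 1260 - 9823 = -8563
-8563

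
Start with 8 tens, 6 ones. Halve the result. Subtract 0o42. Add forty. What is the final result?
Convert 8 tens, 6 ones (place-value notation) → 8×10 + 6 = 86 (decimal)
Start: 86
86 ÷ 2 = 43
Convert 0o42 (octal) → 4×8 + 2 = 34 (decimal)
43 - 34 = 9
Convert forty (English words) → 40 (decimal)
9 + 40 = 49
49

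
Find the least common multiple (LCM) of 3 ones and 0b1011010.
Convert 3 ones (place-value notation) → 3 (decimal)
Convert 0b1011010 (binary) → 64 + 16 + 8 + 2 = 90 (decimal)
Compute lcm(3, 90) = 90
90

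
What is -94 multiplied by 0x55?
Convert 0x55 (hexadecimal) → 5×16 + 5 = 85 (decimal)
Compute -94 × 85 = -7990
-7990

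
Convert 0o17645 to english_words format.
Convert 0o17645 (octal) → 1×4096 + 7×512 + 6×64 + 4×8 + 5 = 8101 (decimal)
Convert 8101 (decimal) → 8101 = 8×1000 + 1×100 + 1 → eight thousand one hundred one (English words)
eight thousand one hundred one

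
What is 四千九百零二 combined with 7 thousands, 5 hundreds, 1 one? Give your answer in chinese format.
Convert 四千九百零二 (Chinese numeral) → 4×1000 + 9×100 + 2 = 4902 (decimal)
Convert 7 thousands, 5 hundreds, 1 one (place-value notation) → 7×1000 + 5×100 + 1 = 7501 (decimal)
Compute 4902 + 7501 = 12403
Convert 12403 (decimal) → 12403 = 1×10000 + 2×1000 + 4×100 + 3 → 一万二千四百零三 (Chinese numeral)
一万二千四百零三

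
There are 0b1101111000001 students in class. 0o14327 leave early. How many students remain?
Convert 0b1101111000001 (binary) → 4096 + 2048 + 512 + 256 + 128 + 64 + 1 = 7105 (decimal)
Convert 0o14327 (octal) → 1×4096 + 4×512 + 3×64 + 2×8 + 7 = 6359 (decimal)
Compute 7105 - 6359 = 746
746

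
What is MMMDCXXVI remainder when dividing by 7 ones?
Convert MMMDCXXVI (Roman numeral) → 1000 + 1000 + 1000 + 500 + 100 + 10 + 10 + 5 + 1 = 3626 (decimal)
Convert 7 ones (place-value notation) → 7 (decimal)
Compute 3626 mod 7 = 0
0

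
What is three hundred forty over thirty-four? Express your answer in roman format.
Convert three hundred forty (English words) → 3×100 + 40 = 340 (decimal)
Convert thirty-four (English words) → 34 (decimal)
Compute 340 ÷ 34 = 10
Convert 10 (decimal) → X (Roman numeral)
X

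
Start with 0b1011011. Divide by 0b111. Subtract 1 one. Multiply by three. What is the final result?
Convert 0b1011011 (binary) → 64 + 16 + 8 + 2 + 1 = 91 (decimal)
Start: 91
Convert 0b111 (binary) → 4 + 2 + 1 = 7 (decimal)
91 ÷ 7 = 13
Convert 1 one (place-value notation) → 1 (decimal)
13 - 1 = 12
Convert three (English words) → 3 (decimal)
12 × 3 = 36
36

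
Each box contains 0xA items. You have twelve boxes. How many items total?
Convert 0xA (hexadecimal) → 10 (decimal)
Convert twelve (English words) → 12 (decimal)
Compute 10 × 12 = 120
120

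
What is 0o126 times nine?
Convert 0o126 (octal) → 1×64 + 2×8 + 6 = 86 (decimal)
Convert nine (English words) → 9 (decimal)
Compute 86 × 9 = 774
774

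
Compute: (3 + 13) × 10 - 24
Parentheses first: 3 + 13 = 16
Multiply: 16 × 10 = 160
Subtract: 160 - 24 = 136
136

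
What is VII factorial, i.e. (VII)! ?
Convert VII (Roman numeral) → 5 + 1 + 1 = 7 (decimal)
Compute 7! = 5040
5040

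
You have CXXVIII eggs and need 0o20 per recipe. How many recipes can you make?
Convert CXXVIII (Roman numeral) → 100 + 10 + 10 + 5 + 1 + 1 + 1 = 128 (decimal)
Convert 0o20 (octal) → 2×8 = 16 (decimal)
Compute 128 ÷ 16 = 8
8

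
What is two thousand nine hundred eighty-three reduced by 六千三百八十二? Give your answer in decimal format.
Convert two thousand nine hundred eighty-three (English words) → 2×1000 + 9×100 + 83 = 2983 (decimal)
Convert 六千三百八十二 (Chinese numeral) → 6×1000 + 3×100 + 8×10 + 2 = 6382 (decimal)
Compute 2983 - 6382 = -3399
-3399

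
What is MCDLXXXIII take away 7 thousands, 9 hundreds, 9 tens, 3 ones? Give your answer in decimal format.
Convert MCDLXXXIII (Roman numeral) → 1000 + 400 + 50 + 10 + 10 + 10 + 1 + 1 + 1 = 1483 (decimal)
Convert 7 thousands, 9 hundreds, 9 tens, 3 ones (place-value notation) → 7×1000 + 9×100 + 9×10 + 3 = 7993 (decimal)
Compute 1483 - 7993 = -6510
-6510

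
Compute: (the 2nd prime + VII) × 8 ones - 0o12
Convert the 2nd prime (prime index) → 3 (decimal)
Convert VII (Roman numeral) → 5 + 1 + 1 = 7 (decimal)
Convert 8 ones (place-value notation) → 8 (decimal)
Convert 0o12 (octal) → 1×8 + 2 = 10 (decimal)
Expression in decimal: (3 + 7) × 8 - 10
Parentheses first: 3 + 7 = 10
Multiply: 10 × 8 = 80
Subtract: 80 - 10 = 70
70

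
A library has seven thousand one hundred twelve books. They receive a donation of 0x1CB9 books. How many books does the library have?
Convert seven thousand one hundred twelve (English words) → 7×1000 + 1×100 + 12 = 7112 (decimal)
Convert 0x1CB9 (hexadecimal) → 1×4096 + 12×256 + 11×16 + 9 = 7353 (decimal)
Compute 7112 + 7353 = 14465
14465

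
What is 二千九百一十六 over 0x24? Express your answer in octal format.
Convert 二千九百一十六 (Chinese numeral) → 2×1000 + 9×100 + 1×10 + 6 = 2916 (decimal)
Convert 0x24 (hexadecimal) → 2×16 + 4 = 36 (decimal)
Compute 2916 ÷ 36 = 81
Convert 81 (decimal) → 81 = 1×64 + 2×8 + 1 → 0o121 (octal)
0o121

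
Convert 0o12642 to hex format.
Convert 0o12642 (octal) → 1×4096 + 2×512 + 6×64 + 4×8 + 2 = 5538 (decimal)
Convert 5538 (decimal) → 5538 = 1×4096 + 5×256 + 10×16 + 2 → 0x15A2 (hexadecimal)
0x15A2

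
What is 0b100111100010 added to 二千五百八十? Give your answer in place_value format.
Convert 0b100111100010 (binary) → 2048 + 256 + 128 + 64 + 32 + 2 = 2530 (decimal)
Convert 二千五百八十 (Chinese numeral) → 2×1000 + 5×100 + 8×10 = 2580 (decimal)
Compute 2530 + 2580 = 5110
Convert 5110 (decimal) → 5110 = 5×1000 + 1×100 + 1×10 → 5 thousands, 1 hundred, 1 ten (place-value notation)
5 thousands, 1 hundred, 1 ten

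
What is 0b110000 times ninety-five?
Convert 0b110000 (binary) → 32 + 16 = 48 (decimal)
Convert ninety-five (English words) → 95 (decimal)
Compute 48 × 95 = 4560
4560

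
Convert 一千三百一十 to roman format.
Convert 一千三百一十 (Chinese numeral) → 1×1000 + 3×100 + 1×10 = 1310 (decimal)
Convert 1310 (decimal) → 1310 = 1000 + 100 + 100 + 100 + 10 → MCCCX (Roman numeral)
MCCCX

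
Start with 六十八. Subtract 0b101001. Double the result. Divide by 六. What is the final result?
Convert 六十八 (Chinese numeral) → 6×10 + 8 = 68 (decimal)
Start: 68
Convert 0b101001 (binary) → 32 + 8 + 1 = 41 (decimal)
68 - 41 = 27
27 × 2 = 54
Convert 六 (Chinese numeral) → 6 (decimal)
54 ÷ 6 = 9
9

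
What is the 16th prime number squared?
The 16th prime number = 53
Compute 53² = 53 × 53 = 2809
2809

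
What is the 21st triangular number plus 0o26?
The 21st triangular number = 21×22/2 = 231
Convert 0o26 (octal) → 2×8 + 6 = 22 (decimal)
Compute 231 + 22 = 253
253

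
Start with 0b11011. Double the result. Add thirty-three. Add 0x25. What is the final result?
Convert 0b11011 (binary) → 16 + 8 + 2 + 1 = 27 (decimal)
Start: 27
27 × 2 = 54
Convert thirty-three (English words) → 33 (decimal)
54 + 33 = 87
Convert 0x25 (hexadecimal) → 2×16 + 5 = 37 (decimal)
87 + 37 = 124
124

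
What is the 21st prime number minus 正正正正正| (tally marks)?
The 21st prime number = 73
Convert 正正正正正| (tally marks) → 5 + 5 + 5 + 5 + 5 + 1 = 26 (decimal)
Compute 73 - 26 = 47
47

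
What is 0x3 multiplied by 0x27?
Convert 0x3 (hexadecimal) → 3 (decimal)
Convert 0x27 (hexadecimal) → 2×16 + 7 = 39 (decimal)
Compute 3 × 39 = 117
117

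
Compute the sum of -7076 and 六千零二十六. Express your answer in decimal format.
Convert 六千零二十六 (Chinese numeral) → 6×1000 + 2×10 + 6 = 6026 (decimal)
Compute -7076 + 6026 = -1050
-1050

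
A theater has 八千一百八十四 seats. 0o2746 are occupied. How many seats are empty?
Convert 八千一百八十四 (Chinese numeral) → 8×1000 + 1×100 + 8×10 + 4 = 8184 (decimal)
Convert 0o2746 (octal) → 2×512 + 7×64 + 4×8 + 6 = 1510 (decimal)
Compute 8184 - 1510 = 6674
6674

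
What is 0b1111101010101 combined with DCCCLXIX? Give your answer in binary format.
Convert 0b1111101010101 (binary) → 4096 + 2048 + 1024 + 512 + 256 + 64 + 16 + 4 + 1 = 8021 (decimal)
Convert DCCCLXIX (Roman numeral) → 500 + 100 + 100 + 100 + 50 + 10 + 9 = 869 (decimal)
Compute 8021 + 869 = 8890
Convert 8890 (decimal) → 8890 = 8192 + 512 + 128 + 32 + 16 + 8 + 2 → 0b10001010111010 (binary)
0b10001010111010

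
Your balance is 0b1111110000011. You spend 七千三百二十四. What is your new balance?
Convert 0b1111110000011 (binary) → 4096 + 2048 + 1024 + 512 + 256 + 128 + 2 + 1 = 8067 (decimal)
Convert 七千三百二十四 (Chinese numeral) → 7×1000 + 3×100 + 2×10 + 4 = 7324 (decimal)
Compute 8067 - 7324 = 743
743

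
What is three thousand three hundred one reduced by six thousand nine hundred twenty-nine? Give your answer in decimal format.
Convert three thousand three hundred one (English words) → 3×1000 + 3×100 + 1 = 3301 (decimal)
Convert six thousand nine hundred twenty-nine (English words) → 6×1000 + 9×100 + 29 = 6929 (decimal)
Compute 3301 - 6929 = -3628
-3628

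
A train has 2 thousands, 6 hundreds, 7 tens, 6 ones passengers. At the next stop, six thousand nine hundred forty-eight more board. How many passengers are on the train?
Convert 2 thousands, 6 hundreds, 7 tens, 6 ones (place-value notation) → 2×1000 + 6×100 + 7×10 + 6 = 2676 (decimal)
Convert six thousand nine hundred forty-eight (English words) → 6×1000 + 9×100 + 48 = 6948 (decimal)
Compute 2676 + 6948 = 9624
9624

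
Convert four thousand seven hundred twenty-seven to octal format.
Convert four thousand seven hundred twenty-seven (English words) → 4×1000 + 7×100 + 27 = 4727 (decimal)
Convert 4727 (decimal) → 4727 = 1×4096 + 1×512 + 1×64 + 6×8 + 7 → 0o11167 (octal)
0o11167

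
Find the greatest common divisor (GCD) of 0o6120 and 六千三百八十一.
Convert 0o6120 (octal) → 6×512 + 1×64 + 2×8 = 3152 (decimal)
Convert 六千三百八十一 (Chinese numeral) → 6×1000 + 3×100 + 8×10 + 1 = 6381 (decimal)
Compute gcd(3152, 6381) = 1
1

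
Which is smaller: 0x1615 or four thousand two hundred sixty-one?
Convert 0x1615 (hexadecimal) → 1×4096 + 6×256 + 1×16 + 5 = 5653 (decimal)
Convert four thousand two hundred sixty-one (English words) → 4×1000 + 2×100 + 61 = 4261 (decimal)
Compare 5653 vs 4261: smaller = 4261
4261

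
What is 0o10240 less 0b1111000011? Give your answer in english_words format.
Convert 0o10240 (octal) → 1×4096 + 2×64 + 4×8 = 4256 (decimal)
Convert 0b1111000011 (binary) → 512 + 256 + 128 + 64 + 2 + 1 = 963 (decimal)
Compute 4256 - 963 = 3293
Convert 3293 (decimal) → 3293 = 3×1000 + 2×100 + 93 → three thousand two hundred ninety-three (English words)
three thousand two hundred ninety-three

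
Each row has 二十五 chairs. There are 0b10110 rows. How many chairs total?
Convert 二十五 (Chinese numeral) → 2×10 + 5 = 25 (decimal)
Convert 0b10110 (binary) → 16 + 4 + 2 = 22 (decimal)
Compute 25 × 22 = 550
550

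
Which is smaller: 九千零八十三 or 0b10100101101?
Convert 九千零八十三 (Chinese numeral) → 9×1000 + 8×10 + 3 = 9083 (decimal)
Convert 0b10100101101 (binary) → 1024 + 256 + 32 + 8 + 4 + 1 = 1325 (decimal)
Compare 9083 vs 1325: smaller = 1325
1325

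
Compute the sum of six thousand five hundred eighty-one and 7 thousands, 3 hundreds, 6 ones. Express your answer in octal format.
Convert six thousand five hundred eighty-one (English words) → 6×1000 + 5×100 + 81 = 6581 (decimal)
Convert 7 thousands, 3 hundreds, 6 ones (place-value notation) → 7×1000 + 3×100 + 6 = 7306 (decimal)
Compute 6581 + 7306 = 13887
Convert 13887 (decimal) → 13887 = 3×4096 + 3×512 + 7×8 + 7 → 0o33077 (octal)
0o33077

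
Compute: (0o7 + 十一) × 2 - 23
Convert 0o7 (octal) → 7 (decimal)
Convert 十一 (Chinese numeral) → 1×10 + 1 = 11 (decimal)
Expression in decimal: (7 + 11) × 2 - 23
Parentheses first: 7 + 11 = 18
Multiply: 18 × 2 = 36
Subtract: 36 - 23 = 13
13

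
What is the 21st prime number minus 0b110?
The 21st prime number = 73
Convert 0b110 (binary) → 4 + 2 = 6 (decimal)
Compute 73 - 6 = 67
67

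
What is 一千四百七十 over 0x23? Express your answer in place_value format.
Convert 一千四百七十 (Chinese numeral) → 1×1000 + 4×100 + 7×10 = 1470 (decimal)
Convert 0x23 (hexadecimal) → 2×16 + 3 = 35 (decimal)
Compute 1470 ÷ 35 = 42
Convert 42 (decimal) → 42 = 4×10 + 2 → 4 tens, 2 ones (place-value notation)
4 tens, 2 ones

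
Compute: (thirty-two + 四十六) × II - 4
Convert thirty-two (English words) → 32 (decimal)
Convert 四十六 (Chinese numeral) → 4×10 + 6 = 46 (decimal)
Convert II (Roman numeral) → 1 + 1 = 2 (decimal)
Expression in decimal: (32 + 46) × 2 - 4
Parentheses first: 32 + 46 = 78
Multiply: 78 × 2 = 156
Subtract: 156 - 4 = 152
152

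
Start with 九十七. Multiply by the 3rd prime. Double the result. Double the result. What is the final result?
Convert 九十七 (Chinese numeral) → 9×10 + 7 = 97 (decimal)
Start: 97
Convert the 3rd prime (prime index) → 5 (decimal)
97 × 5 = 485
485 × 2 = 970
970 × 2 = 1940
1940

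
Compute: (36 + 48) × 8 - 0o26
Convert 0o26 (octal) → 2×8 + 6 = 22 (decimal)
Expression in decimal: (36 + 48) × 8 - 22
Parentheses first: 36 + 48 = 84
Multiply: 84 × 8 = 672
Subtract: 672 - 22 = 650
650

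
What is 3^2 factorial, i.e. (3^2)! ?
Convert 3^2 (power) → 9 (decimal)
Compute 9! = 362880
362880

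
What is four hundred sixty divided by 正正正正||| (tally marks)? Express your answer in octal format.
Convert four hundred sixty (English words) → 4×100 + 60 = 460 (decimal)
Convert 正正正正||| (tally marks) → 5 + 5 + 5 + 5 + 3 = 23 (decimal)
Compute 460 ÷ 23 = 20
Convert 20 (decimal) → 20 = 2×8 + 4 → 0o24 (octal)
0o24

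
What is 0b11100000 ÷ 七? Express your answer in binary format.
Convert 0b11100000 (binary) → 128 + 64 + 32 = 224 (decimal)
Convert 七 (Chinese numeral) → 7 (decimal)
Compute 224 ÷ 7 = 32
Convert 32 (decimal) → 0b100000 (binary)
0b100000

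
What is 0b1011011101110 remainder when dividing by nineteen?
Convert 0b1011011101110 (binary) → 4096 + 1024 + 512 + 128 + 64 + 32 + 8 + 4 + 2 = 5870 (decimal)
Convert nineteen (English words) → 19 (decimal)
Compute 5870 mod 19 = 18
18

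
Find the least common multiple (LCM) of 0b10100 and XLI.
Convert 0b10100 (binary) → 16 + 4 = 20 (decimal)
Convert XLI (Roman numeral) → 40 + 1 = 41 (decimal)
Compute lcm(20, 41) = 820
820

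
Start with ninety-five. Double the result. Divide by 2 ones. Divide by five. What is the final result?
Convert ninety-five (English words) → 95 (decimal)
Start: 95
95 × 2 = 190
Convert 2 ones (place-value notation) → 2 (decimal)
190 ÷ 2 = 95
Convert five (English words) → 5 (decimal)
95 ÷ 5 = 19
19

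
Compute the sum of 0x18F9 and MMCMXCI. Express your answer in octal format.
Convert 0x18F9 (hexadecimal) → 1×4096 + 8×256 + 15×16 + 9 = 6393 (decimal)
Convert MMCMXCI (Roman numeral) → 1000 + 1000 + 900 + 90 + 1 = 2991 (decimal)
Compute 6393 + 2991 = 9384
Convert 9384 (decimal) → 9384 = 2×4096 + 2×512 + 2×64 + 5×8 → 0o22250 (octal)
0o22250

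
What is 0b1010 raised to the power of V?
Convert 0b1010 (binary) → 8 + 2 = 10 (decimal)
Convert V (Roman numeral) → 5 (decimal)
Compute 10 ^ 5 = 100000
100000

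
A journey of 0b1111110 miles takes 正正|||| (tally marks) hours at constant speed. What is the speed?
Convert 0b1111110 (binary) → 64 + 32 + 16 + 8 + 4 + 2 = 126 (decimal)
Convert 正正|||| (tally marks) → 5 + 5 + 4 = 14 (decimal)
Compute 126 ÷ 14 = 9
9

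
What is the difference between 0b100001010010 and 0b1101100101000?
Convert 0b100001010010 (binary) → 2048 + 64 + 16 + 2 = 2130 (decimal)
Convert 0b1101100101000 (binary) → 4096 + 2048 + 512 + 256 + 32 + 8 = 6952 (decimal)
Difference: |2130 - 6952| = 4822
4822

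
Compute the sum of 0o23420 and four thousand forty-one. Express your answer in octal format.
Convert 0o23420 (octal) → 2×4096 + 3×512 + 4×64 + 2×8 = 10000 (decimal)
Convert four thousand forty-one (English words) → 4×1000 + 41 = 4041 (decimal)
Compute 10000 + 4041 = 14041
Convert 14041 (decimal) → 14041 = 3×4096 + 3×512 + 3×64 + 3×8 + 1 → 0o33331 (octal)
0o33331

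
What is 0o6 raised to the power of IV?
Convert 0o6 (octal) → 6 (decimal)
Convert IV (Roman numeral) → 4 (decimal)
Compute 6 ^ 4 = 1296
1296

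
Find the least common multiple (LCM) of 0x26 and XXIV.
Convert 0x26 (hexadecimal) → 2×16 + 6 = 38 (decimal)
Convert XXIV (Roman numeral) → 10 + 10 + 4 = 24 (decimal)
Compute lcm(38, 24) = 456
456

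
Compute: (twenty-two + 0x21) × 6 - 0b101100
Convert twenty-two (English words) → 22 (decimal)
Convert 0x21 (hexadecimal) → 2×16 + 1 = 33 (decimal)
Convert 0b101100 (binary) → 32 + 8 + 4 = 44 (decimal)
Expression in decimal: (22 + 33) × 6 - 44
Parentheses first: 22 + 33 = 55
Multiply: 55 × 6 = 330
Subtract: 330 - 44 = 286
286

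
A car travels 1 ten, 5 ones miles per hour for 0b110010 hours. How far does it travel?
Convert 1 ten, 5 ones (place-value notation) → 1×10 + 5 = 15 (decimal)
Convert 0b110010 (binary) → 32 + 16 + 2 = 50 (decimal)
Compute 15 × 50 = 750
750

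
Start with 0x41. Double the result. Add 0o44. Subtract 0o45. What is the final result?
Convert 0x41 (hexadecimal) → 4×16 + 1 = 65 (decimal)
Start: 65
65 × 2 = 130
Convert 0o44 (octal) → 4×8 + 4 = 36 (decimal)
130 + 36 = 166
Convert 0o45 (octal) → 4×8 + 5 = 37 (decimal)
166 - 37 = 129
129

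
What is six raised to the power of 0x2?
Convert six (English words) → 6 (decimal)
Convert 0x2 (hexadecimal) → 2 (decimal)
Compute 6 ^ 2 = 36
36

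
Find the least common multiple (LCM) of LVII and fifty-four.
Convert LVII (Roman numeral) → 50 + 5 + 1 + 1 = 57 (decimal)
Convert fifty-four (English words) → 54 (decimal)
Compute lcm(57, 54) = 1026
1026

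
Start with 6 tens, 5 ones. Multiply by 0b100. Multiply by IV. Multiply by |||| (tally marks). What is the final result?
Convert 6 tens, 5 ones (place-value notation) → 6×10 + 5 = 65 (decimal)
Start: 65
Convert 0b100 (binary) → 4 (decimal)
65 × 4 = 260
Convert IV (Roman numeral) → 4 (decimal)
260 × 4 = 1040
Convert |||| (tally marks) → 4 (decimal)
1040 × 4 = 4160
4160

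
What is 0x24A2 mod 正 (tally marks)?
Convert 0x24A2 (hexadecimal) → 2×4096 + 4×256 + 10×16 + 2 = 9378 (decimal)
Convert 正 (tally marks) → 5 (decimal)
Compute 9378 mod 5 = 3
3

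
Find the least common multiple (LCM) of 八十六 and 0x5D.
Convert 八十六 (Chinese numeral) → 8×10 + 6 = 86 (decimal)
Convert 0x5D (hexadecimal) → 5×16 + 13 = 93 (decimal)
Compute lcm(86, 93) = 7998
7998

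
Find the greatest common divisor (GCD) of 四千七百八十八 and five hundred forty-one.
Convert 四千七百八十八 (Chinese numeral) → 4×1000 + 7×100 + 8×10 + 8 = 4788 (decimal)
Convert five hundred forty-one (English words) → 5×100 + 41 = 541 (decimal)
Compute gcd(4788, 541) = 1
1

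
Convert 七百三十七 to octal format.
Convert 七百三十七 (Chinese numeral) → 7×100 + 3×10 + 7 = 737 (decimal)
Convert 737 (decimal) → 737 = 1×512 + 3×64 + 4×8 + 1 → 0o1341 (octal)
0o1341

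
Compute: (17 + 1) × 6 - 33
Parentheses first: 17 + 1 = 18
Multiply: 18 × 6 = 108
Subtract: 108 - 33 = 75
75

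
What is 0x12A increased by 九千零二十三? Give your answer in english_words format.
Convert 0x12A (hexadecimal) → 1×256 + 2×16 + 10 = 298 (decimal)
Convert 九千零二十三 (Chinese numeral) → 9×1000 + 2×10 + 3 = 9023 (decimal)
Compute 298 + 9023 = 9321
Convert 9321 (decimal) → 9321 = 9×1000 + 3×100 + 21 → nine thousand three hundred twenty-one (English words)
nine thousand three hundred twenty-one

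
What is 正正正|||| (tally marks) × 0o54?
Convert 正正正|||| (tally marks) → 5 + 5 + 5 + 4 = 19 (decimal)
Convert 0o54 (octal) → 5×8 + 4 = 44 (decimal)
Compute 19 × 44 = 836
836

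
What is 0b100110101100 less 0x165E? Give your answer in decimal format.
Convert 0b100110101100 (binary) → 2048 + 256 + 128 + 32 + 8 + 4 = 2476 (decimal)
Convert 0x165E (hexadecimal) → 1×4096 + 6×256 + 5×16 + 14 = 5726 (decimal)
Compute 2476 - 5726 = -3250
-3250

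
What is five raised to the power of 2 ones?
Convert five (English words) → 5 (decimal)
Convert 2 ones (place-value notation) → 2 (decimal)
Compute 5 ^ 2 = 25
25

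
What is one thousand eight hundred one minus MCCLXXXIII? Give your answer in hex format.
Convert one thousand eight hundred one (English words) → 1×1000 + 8×100 + 1 = 1801 (decimal)
Convert MCCLXXXIII (Roman numeral) → 1000 + 100 + 100 + 50 + 10 + 10 + 10 + 1 + 1 + 1 = 1283 (decimal)
Compute 1801 - 1283 = 518
Convert 518 (decimal) → 518 = 2×256 + 6 → 0x206 (hexadecimal)
0x206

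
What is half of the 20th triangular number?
The 20th triangular number = 20×21/2 = 210
Compute 210 ÷ 2 = 105
105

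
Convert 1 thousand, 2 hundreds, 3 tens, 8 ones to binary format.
Convert 1 thousand, 2 hundreds, 3 tens, 8 ones (place-value notation) → 1×1000 + 2×100 + 3×10 + 8 = 1238 (decimal)
Convert 1238 (decimal) → 1238 = 1024 + 128 + 64 + 16 + 4 + 2 → 0b10011010110 (binary)
0b10011010110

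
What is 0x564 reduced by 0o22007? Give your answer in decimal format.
Convert 0x564 (hexadecimal) → 5×256 + 6×16 + 4 = 1380 (decimal)
Convert 0o22007 (octal) → 2×4096 + 2×512 + 7 = 9223 (decimal)
Compute 1380 - 9223 = -7843
-7843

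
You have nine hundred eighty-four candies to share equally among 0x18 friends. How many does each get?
Convert nine hundred eighty-four (English words) → 9×100 + 84 = 984 (decimal)
Convert 0x18 (hexadecimal) → 1×16 + 8 = 24 (decimal)
Compute 984 ÷ 24 = 41
41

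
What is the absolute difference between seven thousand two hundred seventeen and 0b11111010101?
Convert seven thousand two hundred seventeen (English words) → 7×1000 + 2×100 + 17 = 7217 (decimal)
Convert 0b11111010101 (binary) → 1024 + 512 + 256 + 128 + 64 + 16 + 4 + 1 = 2005 (decimal)
Compute |7217 - 2005| = 5212
5212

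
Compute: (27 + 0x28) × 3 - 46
Convert 0x28 (hexadecimal) → 2×16 + 8 = 40 (decimal)
Expression in decimal: (27 + 40) × 3 - 46
Parentheses first: 27 + 40 = 67
Multiply: 67 × 3 = 201
Subtract: 201 - 46 = 155
155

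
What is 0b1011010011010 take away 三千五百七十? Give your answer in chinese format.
Convert 0b1011010011010 (binary) → 4096 + 1024 + 512 + 128 + 16 + 8 + 2 = 5786 (decimal)
Convert 三千五百七十 (Chinese numeral) → 3×1000 + 5×100 + 7×10 = 3570 (decimal)
Compute 5786 - 3570 = 2216
Convert 2216 (decimal) → 2216 = 2×1000 + 2×100 + 1×10 + 6 → 二千二百一十六 (Chinese numeral)
二千二百一十六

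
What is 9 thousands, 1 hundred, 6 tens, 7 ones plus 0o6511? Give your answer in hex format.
Convert 9 thousands, 1 hundred, 6 tens, 7 ones (place-value notation) → 9×1000 + 1×100 + 6×10 + 7 = 9167 (decimal)
Convert 0o6511 (octal) → 6×512 + 5×64 + 1×8 + 1 = 3401 (decimal)
Compute 9167 + 3401 = 12568
Convert 12568 (decimal) → 12568 = 3×4096 + 1×256 + 1×16 + 8 → 0x3118 (hexadecimal)
0x3118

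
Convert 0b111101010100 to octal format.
Convert 0b111101010100 (binary) → 2048 + 1024 + 512 + 256 + 64 + 16 + 4 = 3924 (decimal)
Convert 3924 (decimal) → 3924 = 7×512 + 5×64 + 2×8 + 4 → 0o7524 (octal)
0o7524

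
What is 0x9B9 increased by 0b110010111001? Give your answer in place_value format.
Convert 0x9B9 (hexadecimal) → 9×256 + 11×16 + 9 = 2489 (decimal)
Convert 0b110010111001 (binary) → 2048 + 1024 + 128 + 32 + 16 + 8 + 1 = 3257 (decimal)
Compute 2489 + 3257 = 5746
Convert 5746 (decimal) → 5746 = 5×1000 + 7×100 + 4×10 + 6 → 5 thousands, 7 hundreds, 4 tens, 6 ones (place-value notation)
5 thousands, 7 hundreds, 4 tens, 6 ones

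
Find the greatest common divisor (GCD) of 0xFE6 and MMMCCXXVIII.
Convert 0xFE6 (hexadecimal) → 15×256 + 14×16 + 6 = 4070 (decimal)
Convert MMMCCXXVIII (Roman numeral) → 1000 + 1000 + 1000 + 100 + 100 + 10 + 10 + 5 + 1 + 1 + 1 = 3228 (decimal)
Compute gcd(4070, 3228) = 2
2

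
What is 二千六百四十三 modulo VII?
Convert 二千六百四十三 (Chinese numeral) → 2×1000 + 6×100 + 4×10 + 3 = 2643 (decimal)
Convert VII (Roman numeral) → 5 + 1 + 1 = 7 (decimal)
Compute 2643 mod 7 = 4
4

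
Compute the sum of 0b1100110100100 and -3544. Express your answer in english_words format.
Convert 0b1100110100100 (binary) → 4096 + 2048 + 256 + 128 + 32 + 4 = 6564 (decimal)
Compute 6564 + -3544 = 3020
Convert 3020 (decimal) → 3020 = 3×1000 + 20 → three thousand twenty (English words)
three thousand twenty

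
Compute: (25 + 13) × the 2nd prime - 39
Convert the 2nd prime (prime index) → 3 (decimal)
Expression in decimal: (25 + 13) × 3 - 39
Parentheses first: 25 + 13 = 38
Multiply: 38 × 3 = 114
Subtract: 114 - 39 = 75
75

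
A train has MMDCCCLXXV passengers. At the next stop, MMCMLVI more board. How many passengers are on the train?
Convert MMDCCCLXXV (Roman numeral) → 1000 + 1000 + 500 + 100 + 100 + 100 + 50 + 10 + 10 + 5 = 2875 (decimal)
Convert MMCMLVI (Roman numeral) → 1000 + 1000 + 900 + 50 + 5 + 1 = 2956 (decimal)
Compute 2875 + 2956 = 5831
5831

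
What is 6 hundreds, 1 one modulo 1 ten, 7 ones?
Convert 6 hundreds, 1 one (place-value notation) → 6×100 + 1 = 601 (decimal)
Convert 1 ten, 7 ones (place-value notation) → 1×10 + 7 = 17 (decimal)
Compute 601 mod 17 = 6
6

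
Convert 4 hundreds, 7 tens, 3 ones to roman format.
Convert 4 hundreds, 7 tens, 3 ones (place-value notation) → 4×100 + 7×10 + 3 = 473 (decimal)
Convert 473 (decimal) → 473 = 400 + 50 + 10 + 10 + 1 + 1 + 1 → CDLXXIII (Roman numeral)
CDLXXIII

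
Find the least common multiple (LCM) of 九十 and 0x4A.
Convert 九十 (Chinese numeral) → 9×10 = 90 (decimal)
Convert 0x4A (hexadecimal) → 4×16 + 10 = 74 (decimal)
Compute lcm(90, 74) = 3330
3330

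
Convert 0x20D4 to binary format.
Convert 0x20D4 (hexadecimal) → 2×4096 + 13×16 + 4 = 8404 (decimal)
Convert 8404 (decimal) → 8404 = 8192 + 128 + 64 + 16 + 4 → 0b10000011010100 (binary)
0b10000011010100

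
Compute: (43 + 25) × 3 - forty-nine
Convert forty-nine (English words) → 49 (decimal)
Expression in decimal: (43 + 25) × 3 - 49
Parentheses first: 43 + 25 = 68
Multiply: 68 × 3 = 204
Subtract: 204 - 49 = 155
155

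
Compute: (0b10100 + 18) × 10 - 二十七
Convert 0b10100 (binary) → 16 + 4 = 20 (decimal)
Convert 二十七 (Chinese numeral) → 2×10 + 7 = 27 (decimal)
Expression in decimal: (20 + 18) × 10 - 27
Parentheses first: 20 + 18 = 38
Multiply: 38 × 10 = 380
Subtract: 380 - 27 = 353
353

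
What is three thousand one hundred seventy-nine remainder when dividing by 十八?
Convert three thousand one hundred seventy-nine (English words) → 3×1000 + 1×100 + 79 = 3179 (decimal)
Convert 十八 (Chinese numeral) → 1×10 + 8 = 18 (decimal)
Compute 3179 mod 18 = 11
11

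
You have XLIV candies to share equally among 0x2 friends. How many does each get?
Convert XLIV (Roman numeral) → 40 + 4 = 44 (decimal)
Convert 0x2 (hexadecimal) → 2 (decimal)
Compute 44 ÷ 2 = 22
22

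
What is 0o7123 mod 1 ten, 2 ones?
Convert 0o7123 (octal) → 7×512 + 1×64 + 2×8 + 3 = 3667 (decimal)
Convert 1 ten, 2 ones (place-value notation) → 1×10 + 2 = 12 (decimal)
Compute 3667 mod 12 = 7
7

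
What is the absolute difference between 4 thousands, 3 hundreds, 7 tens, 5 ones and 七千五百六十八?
Convert 4 thousands, 3 hundreds, 7 tens, 5 ones (place-value notation) → 4×1000 + 3×100 + 7×10 + 5 = 4375 (decimal)
Convert 七千五百六十八 (Chinese numeral) → 7×1000 + 5×100 + 6×10 + 8 = 7568 (decimal)
Compute |4375 - 7568| = 3193
3193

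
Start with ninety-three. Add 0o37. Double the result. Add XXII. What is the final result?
Convert ninety-three (English words) → 93 (decimal)
Start: 93
Convert 0o37 (octal) → 3×8 + 7 = 31 (decimal)
93 + 31 = 124
124 × 2 = 248
Convert XXII (Roman numeral) → 10 + 10 + 1 + 1 = 22 (decimal)
248 + 22 = 270
270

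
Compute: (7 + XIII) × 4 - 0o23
Convert XIII (Roman numeral) → 10 + 1 + 1 + 1 = 13 (decimal)
Convert 0o23 (octal) → 2×8 + 3 = 19 (decimal)
Expression in decimal: (7 + 13) × 4 - 19
Parentheses first: 7 + 13 = 20
Multiply: 20 × 4 = 80
Subtract: 80 - 19 = 61
61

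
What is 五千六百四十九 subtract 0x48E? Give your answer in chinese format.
Convert 五千六百四十九 (Chinese numeral) → 5×1000 + 6×100 + 4×10 + 9 = 5649 (decimal)
Convert 0x48E (hexadecimal) → 4×256 + 8×16 + 14 = 1166 (decimal)
Compute 5649 - 1166 = 4483
Convert 4483 (decimal) → 4483 = 4×1000 + 4×100 + 8×10 + 3 → 四千四百八十三 (Chinese numeral)
四千四百八十三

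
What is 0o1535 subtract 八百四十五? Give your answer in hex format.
Convert 0o1535 (octal) → 1×512 + 5×64 + 3×8 + 5 = 861 (decimal)
Convert 八百四十五 (Chinese numeral) → 8×100 + 4×10 + 5 = 845 (decimal)
Compute 861 - 845 = 16
Convert 16 (decimal) → 16 = 1×16 → 0x10 (hexadecimal)
0x10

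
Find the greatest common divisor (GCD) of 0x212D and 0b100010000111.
Convert 0x212D (hexadecimal) → 2×4096 + 1×256 + 2×16 + 13 = 8493 (decimal)
Convert 0b100010000111 (binary) → 2048 + 128 + 4 + 2 + 1 = 2183 (decimal)
Compute gcd(8493, 2183) = 1
1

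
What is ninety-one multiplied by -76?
Convert ninety-one (English words) → 91 (decimal)
Compute 91 × -76 = -6916
-6916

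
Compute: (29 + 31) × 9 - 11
Parentheses first: 29 + 31 = 60
Multiply: 60 × 9 = 540
Subtract: 540 - 11 = 529
529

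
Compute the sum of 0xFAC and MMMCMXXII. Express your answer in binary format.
Convert 0xFAC (hexadecimal) → 15×256 + 10×16 + 12 = 4012 (decimal)
Convert MMMCMXXII (Roman numeral) → 1000 + 1000 + 1000 + 900 + 10 + 10 + 1 + 1 = 3922 (decimal)
Compute 4012 + 3922 = 7934
Convert 7934 (decimal) → 7934 = 4096 + 2048 + 1024 + 512 + 128 + 64 + 32 + 16 + 8 + 4 + 2 → 0b1111011111110 (binary)
0b1111011111110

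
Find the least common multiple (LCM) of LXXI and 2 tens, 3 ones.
Convert LXXI (Roman numeral) → 50 + 10 + 10 + 1 = 71 (decimal)
Convert 2 tens, 3 ones (place-value notation) → 2×10 + 3 = 23 (decimal)
Compute lcm(71, 23) = 1633
1633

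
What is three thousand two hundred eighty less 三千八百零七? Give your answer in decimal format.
Convert three thousand two hundred eighty (English words) → 3×1000 + 2×100 + 80 = 3280 (decimal)
Convert 三千八百零七 (Chinese numeral) → 3×1000 + 8×100 + 7 = 3807 (decimal)
Compute 3280 - 3807 = -527
-527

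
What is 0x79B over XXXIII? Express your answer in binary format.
Convert 0x79B (hexadecimal) → 7×256 + 9×16 + 11 = 1947 (decimal)
Convert XXXIII (Roman numeral) → 10 + 10 + 10 + 1 + 1 + 1 = 33 (decimal)
Compute 1947 ÷ 33 = 59
Convert 59 (decimal) → 59 = 32 + 16 + 8 + 2 + 1 → 0b111011 (binary)
0b111011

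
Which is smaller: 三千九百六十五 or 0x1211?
Convert 三千九百六十五 (Chinese numeral) → 3×1000 + 9×100 + 6×10 + 5 = 3965 (decimal)
Convert 0x1211 (hexadecimal) → 1×4096 + 2×256 + 1×16 + 1 = 4625 (decimal)
Compare 3965 vs 4625: smaller = 3965
3965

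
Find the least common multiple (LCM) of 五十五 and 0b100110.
Convert 五十五 (Chinese numeral) → 5×10 + 5 = 55 (decimal)
Convert 0b100110 (binary) → 32 + 4 + 2 = 38 (decimal)
Compute lcm(55, 38) = 2090
2090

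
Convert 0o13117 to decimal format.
Convert 0o13117 (octal) → 1×4096 + 3×512 + 1×64 + 1×8 + 7 = 5711 (decimal)
5711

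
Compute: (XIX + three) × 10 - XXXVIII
Convert XIX (Roman numeral) → 10 + 9 = 19 (decimal)
Convert three (English words) → 3 (decimal)
Convert XXXVIII (Roman numeral) → 10 + 10 + 10 + 5 + 1 + 1 + 1 = 38 (decimal)
Expression in decimal: (19 + 3) × 10 - 38
Parentheses first: 19 + 3 = 22
Multiply: 22 × 10 = 220
Subtract: 220 - 38 = 182
182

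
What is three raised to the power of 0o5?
Convert three (English words) → 3 (decimal)
Convert 0o5 (octal) → 5 (decimal)
Compute 3 ^ 5 = 243
243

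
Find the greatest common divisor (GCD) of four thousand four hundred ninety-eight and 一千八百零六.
Convert four thousand four hundred ninety-eight (English words) → 4×1000 + 4×100 + 98 = 4498 (decimal)
Convert 一千八百零六 (Chinese numeral) → 1×1000 + 8×100 + 6 = 1806 (decimal)
Compute gcd(4498, 1806) = 2
2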